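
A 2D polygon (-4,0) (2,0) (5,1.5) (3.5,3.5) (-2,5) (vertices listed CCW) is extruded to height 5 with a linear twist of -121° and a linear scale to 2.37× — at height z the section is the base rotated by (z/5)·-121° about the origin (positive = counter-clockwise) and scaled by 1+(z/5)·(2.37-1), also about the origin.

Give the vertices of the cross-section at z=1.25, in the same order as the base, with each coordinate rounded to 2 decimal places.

t = z/height = 1.25/5 = 0.25
s = 1 + (scale-1)·z/height = 1 + (2.37-1)·1.25/5 = 1.342500
θ = twist·z/height = -121°·1.25/5 = -30.2500° = -0.527962 rad
cos θ = 0.863836, sin θ = -0.503774 (intermediates below are computed at full precision and shown rounded to 5 d.p.)
v1: (-4,0) → rotate → (-3.45534,2.01510) → ×s → (-4.63880,2.70527) → (-4.64,2.71)
v2: (2,0) → rotate → (1.72767,-1.00755) → ×s → (2.31940,-1.35263) → (2.32,-1.35)
v3: (5,1.5) → rotate → (5.07484,-1.22312) → ×s → (6.81297,-1.64203) → (6.81,-1.64)
v4: (3.5,3.5) → rotate → (4.78663,1.26022) → ×s → (6.42606,1.69184) → (6.43,1.69)
v5: (-2,5) → rotate → (0.79120,5.32673) → ×s → (1.06218,7.15113) → (1.06,7.15)

Cross-section at z=1.25: (-4.64,2.71) (2.32,-1.35) (6.81,-1.64) (6.43,1.69) (1.06,7.15)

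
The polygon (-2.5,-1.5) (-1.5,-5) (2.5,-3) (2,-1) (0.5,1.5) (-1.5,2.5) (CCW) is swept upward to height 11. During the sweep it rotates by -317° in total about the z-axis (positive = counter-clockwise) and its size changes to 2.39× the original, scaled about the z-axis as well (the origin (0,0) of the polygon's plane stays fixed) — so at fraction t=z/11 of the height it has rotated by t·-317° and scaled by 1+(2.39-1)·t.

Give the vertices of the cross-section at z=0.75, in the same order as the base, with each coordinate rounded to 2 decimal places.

Cross-section at z=0.75: (-3.15,-0.52) (-3.54,-4.48) (1.33,-4.06) (1.63,-1.82) (1.11,1.33) (-0.52,3.15)

t = z/height = 0.75/11 = 0.0681818
s = 1 + (scale-1)·z/height = 1 + (2.39-1)·0.75/11 = 1.094773
θ = twist·z/height = -317°·0.75/11 = -21.6136° = -0.377229 rad
cos θ = 0.929689, sin θ = -0.368346 (intermediates below are computed at full precision and shown rounded to 5 d.p.)
v1: (-2.5,-1.5) → rotate → (-2.87674,-0.47367) → ×s → (-3.14938,-0.51856) → (-3.15,-0.52)
v2: (-1.5,-5) → rotate → (-3.23626,-4.09593) → ×s → (-3.54297,-4.48411) → (-3.54,-4.48)
v3: (2.5,-3) → rotate → (1.21918,-3.70993) → ×s → (1.33473,-4.06153) → (1.33,-4.06)
v4: (2,-1) → rotate → (1.49103,-1.66638) → ×s → (1.63234,-1.82431) → (1.63,-1.82)
v5: (0.5,1.5) → rotate → (1.01736,1.21036) → ×s → (1.11378,1.32507) → (1.11,1.33)
v6: (-1.5,2.5) → rotate → (-0.47367,2.87674) → ×s → (-0.51856,3.14938) → (-0.52,3.15)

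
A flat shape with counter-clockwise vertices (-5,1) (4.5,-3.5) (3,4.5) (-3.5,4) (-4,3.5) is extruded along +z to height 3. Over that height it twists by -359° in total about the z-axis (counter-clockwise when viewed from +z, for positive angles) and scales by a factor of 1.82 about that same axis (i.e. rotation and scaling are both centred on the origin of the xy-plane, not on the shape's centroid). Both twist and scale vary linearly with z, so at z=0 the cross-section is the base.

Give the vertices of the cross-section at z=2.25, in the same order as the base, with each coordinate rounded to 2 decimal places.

t = z/height = 2.25/3 = 0.75
s = 1 + (scale-1)·z/height = 1 + (1.82-1)·2.25/3 = 1.615000
θ = twist·z/height = -359°·2.25/3 = -269.2500° = -4.699299 rad
cos θ = -0.013090, sin θ = 0.999914 (intermediates below are computed at full precision and shown rounded to 5 d.p.)
v1: (-5,1) → rotate → (-0.93447,-5.01266) → ×s → (-1.50916,-8.09545) → (-1.51,-8.10)
v2: (4.5,-3.5) → rotate → (3.44080,4.54543) → ×s → (5.55689,7.34087) → (5.56,7.34)
v3: (3,4.5) → rotate → (-4.53888,2.94084) → ×s → (-7.33030,4.74946) → (-7.33,4.75)
v4: (-3.5,4) → rotate → (-3.95384,-3.55206) → ×s → (-6.38546,-5.73657) → (-6.39,-5.74)
v5: (-4,3.5) → rotate → (-3.44734,-4.04547) → ×s → (-5.56746,-6.53344) → (-5.57,-6.53)

Cross-section at z=2.25: (-1.51,-8.10) (5.56,7.34) (-7.33,4.75) (-6.39,-5.74) (-5.57,-6.53)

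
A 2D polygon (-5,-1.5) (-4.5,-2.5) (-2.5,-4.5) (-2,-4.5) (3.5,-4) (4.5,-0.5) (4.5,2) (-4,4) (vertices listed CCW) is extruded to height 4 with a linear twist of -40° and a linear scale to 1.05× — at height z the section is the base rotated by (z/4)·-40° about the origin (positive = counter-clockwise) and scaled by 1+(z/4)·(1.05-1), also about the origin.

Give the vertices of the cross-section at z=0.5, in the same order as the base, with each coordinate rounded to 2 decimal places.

Cross-section at z=0.5: (-5.14,-1.07) (-4.73,-2.11) (-2.90,-4.29) (-2.40,-4.34) (3.16,-4.32) (4.47,-0.90) (4.69,1.61) (-3.66,4.36)

t = z/height = 0.5/4 = 0.125
s = 1 + (scale-1)·z/height = 1 + (1.05-1)·0.5/4 = 1.006250
θ = twist·z/height = -40°·0.5/4 = -5.0000° = -0.087266 rad
cos θ = 0.996195, sin θ = -0.087156 (intermediates below are computed at full precision and shown rounded to 5 d.p.)
v1: (-5,-1.5) → rotate → (-5.11171,-1.05851) → ×s → (-5.14366,-1.06513) → (-5.14,-1.07)
v2: (-4.5,-2.5) → rotate → (-4.70077,-2.09829) → ×s → (-4.73015,-2.11140) → (-4.73,-2.11)
v3: (-2.5,-4.5) → rotate → (-2.88269,-4.26499) → ×s → (-2.90070,-4.29164) → (-2.90,-4.29)
v4: (-2,-4.5) → rotate → (-2.38459,-4.30856) → ×s → (-2.39949,-4.33549) → (-2.40,-4.34)
v5: (3.5,-4) → rotate → (3.13806,-4.28982) → ×s → (3.15767,-4.31664) → (3.16,-4.32)
v6: (4.5,-0.5) → rotate → (4.43930,-0.89030) → ×s → (4.46704,-0.89586) → (4.47,-0.90)
v7: (4.5,2) → rotate → (4.65719,1.60019) → ×s → (4.68630,1.61019) → (4.69,1.61)
v8: (-4,4) → rotate → (-3.63616,4.33340) → ×s → (-3.65888,4.36049) → (-3.66,4.36)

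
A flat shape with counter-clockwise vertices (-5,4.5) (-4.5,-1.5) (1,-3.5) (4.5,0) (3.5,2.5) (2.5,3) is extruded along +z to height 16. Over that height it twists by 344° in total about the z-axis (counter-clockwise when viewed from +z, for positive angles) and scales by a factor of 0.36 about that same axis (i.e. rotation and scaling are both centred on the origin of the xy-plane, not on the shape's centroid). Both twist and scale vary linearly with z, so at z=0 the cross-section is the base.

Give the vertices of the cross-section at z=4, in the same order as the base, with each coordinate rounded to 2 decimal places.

t = z/height = 4/16 = 0.25
s = 1 + (scale-1)·z/height = 1 + (0.36-1)·4/16 = 0.840000
θ = twist·z/height = 344°·4/16 = 86.0000° = 1.500983 rad
cos θ = 0.069756, sin θ = 0.997564 (intermediates below are computed at full precision and shown rounded to 5 d.p.)
v1: (-5,4.5) → rotate → (-4.83782,-4.67392) → ×s → (-4.06377,-3.92609) → (-4.06,-3.93)
v2: (-4.5,-1.5) → rotate → (1.18244,-4.59367) → ×s → (0.99325,-3.85869) → (0.99,-3.86)
v3: (1,-3.5) → rotate → (3.56123,0.75342) → ×s → (2.99143,0.63287) → (2.99,0.63)
v4: (4.5,0) → rotate → (0.31390,4.48904) → ×s → (0.26368,3.77079) → (0.26,3.77)
v5: (3.5,2.5) → rotate → (-2.24976,3.66587) → ×s → (-1.88980,3.07933) → (-1.89,3.08)
v6: (2.5,3) → rotate → (-2.81830,2.70318) → ×s → (-2.36737,2.27067) → (-2.37,2.27)

Cross-section at z=4: (-4.06,-3.93) (0.99,-3.86) (2.99,0.63) (0.26,3.77) (-1.89,3.08) (-2.37,2.27)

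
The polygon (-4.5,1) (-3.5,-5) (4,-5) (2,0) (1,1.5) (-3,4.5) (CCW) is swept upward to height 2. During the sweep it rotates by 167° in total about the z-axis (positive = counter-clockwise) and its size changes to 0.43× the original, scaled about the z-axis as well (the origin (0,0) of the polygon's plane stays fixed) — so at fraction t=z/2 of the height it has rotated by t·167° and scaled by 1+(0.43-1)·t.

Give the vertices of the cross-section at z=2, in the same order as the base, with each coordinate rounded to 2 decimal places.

t = z/height = 2/2 = 1
s = 1 + (scale-1)·z/height = 1 + (0.43-1)·2/2 = 0.430000
θ = twist·z/height = 167°·2/2 = 167.0000° = 2.914700 rad
cos θ = -0.974370, sin θ = 0.224951 (intermediates below are computed at full precision and shown rounded to 5 d.p.)
v1: (-4.5,1) → rotate → (4.15971,-1.98665) → ×s → (1.78868,-0.85426) → (1.79,-0.85)
v2: (-3.5,-5) → rotate → (4.53505,4.08452) → ×s → (1.95007,1.75634) → (1.95,1.76)
v3: (4,-5) → rotate → (-2.77272,5.77165) → ×s → (-1.19227,2.48181) → (-1.19,2.48)
v4: (2,0) → rotate → (-1.94874,0.44990) → ×s → (-0.83796,0.19346) → (-0.84,0.19)
v5: (1,1.5) → rotate → (-1.31180,-1.23660) → ×s → (-0.56407,-0.53174) → (-0.56,-0.53)
v6: (-3,4.5) → rotate → (1.91083,-5.05952) → ×s → (0.82166,-2.17559) → (0.82,-2.18)

Cross-section at z=2: (1.79,-0.85) (1.95,1.76) (-1.19,2.48) (-0.84,0.19) (-0.56,-0.53) (0.82,-2.18)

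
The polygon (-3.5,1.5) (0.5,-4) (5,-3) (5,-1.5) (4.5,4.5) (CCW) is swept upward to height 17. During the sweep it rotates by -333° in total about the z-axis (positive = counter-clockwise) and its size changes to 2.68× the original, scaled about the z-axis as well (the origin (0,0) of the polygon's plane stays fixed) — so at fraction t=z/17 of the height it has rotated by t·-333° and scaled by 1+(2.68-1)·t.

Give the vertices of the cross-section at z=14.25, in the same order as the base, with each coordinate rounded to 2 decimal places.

t = z/height = 14.25/17 = 0.838235
s = 1 + (scale-1)·z/height = 1 + (2.68-1)·14.25/17 = 2.408235
θ = twist·z/height = -333°·14.25/17 = -279.1324° = -4.871779 rad
cos θ = 0.158716, sin θ = 0.987324 (intermediates below are computed at full precision and shown rounded to 5 d.p.)
v1: (-3.5,1.5) → rotate → (-2.03649,-3.21756) → ×s → (-4.90435,-7.74865) → (-4.90,-7.75)
v2: (0.5,-4) → rotate → (4.02866,-0.14120) → ×s → (9.70195,-0.34004) → (9.70,-0.34)
v3: (5,-3) → rotate → (3.75555,4.46047) → ×s → (9.04425,10.74187) → (9.04,10.74)
v4: (5,-1.5) → rotate → (2.27456,4.69855) → ×s → (5.47769,11.31521) → (5.48,11.32)
v5: (4.5,4.5) → rotate → (-3.72874,5.15718) → ×s → (-8.97968,12.41970) → (-8.98,12.42)

Cross-section at z=14.25: (-4.90,-7.75) (9.70,-0.34) (9.04,10.74) (5.48,11.32) (-8.98,12.42)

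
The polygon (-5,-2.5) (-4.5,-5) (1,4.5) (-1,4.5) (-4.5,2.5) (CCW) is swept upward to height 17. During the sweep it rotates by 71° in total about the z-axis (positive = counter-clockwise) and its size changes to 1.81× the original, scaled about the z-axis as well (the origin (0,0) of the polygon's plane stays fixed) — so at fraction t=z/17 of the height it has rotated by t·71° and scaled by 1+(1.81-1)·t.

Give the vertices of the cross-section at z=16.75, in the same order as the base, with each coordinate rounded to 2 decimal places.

Cross-section at z=16.75: (1.14,-9.99) (5.67,-10.68) (-6.99,4.46) (-8.22,1.08) (-7.00,-6.06)

t = z/height = 16.75/17 = 0.985294
s = 1 + (scale-1)·z/height = 1 + (1.81-1)·16.75/17 = 1.798088
θ = twist·z/height = 71°·16.75/17 = 69.9559° = 1.220960 rad
cos θ = 0.342744, sin θ = 0.939429 (intermediates below are computed at full precision and shown rounded to 5 d.p.)
v1: (-5,-2.5) → rotate → (0.63485,-5.55400) → ×s → (1.14152,-9.98659) → (1.14,-9.99)
v2: (-4.5,-5) → rotate → (3.15480,-5.94115) → ×s → (5.67261,-10.68271) → (5.67,-10.68)
v3: (1,4.5) → rotate → (-3.88469,2.48178) → ×s → (-6.98501,4.46245) → (-6.99,4.46)
v4: (-1,4.5) → rotate → (-4.57017,0.60292) → ×s → (-8.21758,1.08410) → (-8.22,1.08)
v5: (-4.5,2.5) → rotate → (-3.89092,-3.37057) → ×s → (-6.99622,-6.06058) → (-7.00,-6.06)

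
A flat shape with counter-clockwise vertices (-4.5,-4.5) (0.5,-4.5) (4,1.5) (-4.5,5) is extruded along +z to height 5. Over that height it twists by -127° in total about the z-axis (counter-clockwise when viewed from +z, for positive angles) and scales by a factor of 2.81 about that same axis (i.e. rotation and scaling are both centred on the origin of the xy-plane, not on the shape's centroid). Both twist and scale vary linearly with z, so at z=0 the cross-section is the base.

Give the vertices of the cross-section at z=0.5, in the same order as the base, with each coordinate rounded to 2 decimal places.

t = z/height = 0.5/5 = 0.1
s = 1 + (scale-1)·z/height = 1 + (2.81-1)·0.5/5 = 1.181000
θ = twist·z/height = -127°·0.5/5 = -12.7000° = -0.221657 rad
cos θ = 0.975535, sin θ = -0.219846 (intermediates below are computed at full precision and shown rounded to 5 d.p.)
v1: (-4.5,-4.5) → rotate → (-5.37921,-3.40060) → ×s → (-6.35285,-4.01611) → (-6.35,-4.02)
v2: (0.5,-4.5) → rotate → (-0.50154,-4.49983) → ×s → (-0.59232,-5.31430) → (-0.59,-5.31)
v3: (4,1.5) → rotate → (4.23191,0.58392) → ×s → (4.99788,0.68961) → (5.00,0.69)
v4: (-4.5,5) → rotate → (-3.29067,5.86698) → ×s → (-3.88629,6.92890) → (-3.89,6.93)

Cross-section at z=0.5: (-6.35,-4.02) (-0.59,-5.31) (5.00,0.69) (-3.89,6.93)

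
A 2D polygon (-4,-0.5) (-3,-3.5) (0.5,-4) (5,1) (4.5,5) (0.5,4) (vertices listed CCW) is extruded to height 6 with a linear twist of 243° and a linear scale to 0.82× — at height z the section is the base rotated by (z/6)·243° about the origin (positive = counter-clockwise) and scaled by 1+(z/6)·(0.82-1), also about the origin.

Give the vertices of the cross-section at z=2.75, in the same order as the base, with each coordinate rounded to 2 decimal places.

Cross-section at z=2.75: (1.76,-3.25) (3.99,-1.39) (3.25,1.76) (-2.53,3.94) (-5.78,2.17) (-3.58,-0.91)

t = z/height = 2.75/6 = 0.458333
s = 1 + (scale-1)·z/height = 1 + (0.82-1)·2.75/6 = 0.917500
θ = twist·z/height = 243°·2.75/6 = 111.3750° = 1.943860 rad
cos θ = -0.364470, sin θ = 0.931215 (intermediates below are computed at full precision and shown rounded to 5 d.p.)
v1: (-4,-0.5) → rotate → (1.92349,-3.54262) → ×s → (1.76480,-3.25036) → (1.76,-3.25)
v2: (-3,-3.5) → rotate → (4.35266,-1.51800) → ×s → (3.99357,-1.39276) → (3.99,-1.39)
v3: (0.5,-4) → rotate → (3.54262,1.92349) → ×s → (3.25036,1.76480) → (3.25,1.76)
v4: (5,1) → rotate → (-2.75357,4.29160) → ×s → (-2.52640,3.93755) → (-2.53,3.94)
v5: (4.5,5) → rotate → (-6.29619,2.36811) → ×s → (-5.77676,2.17275) → (-5.78,2.17)
v6: (0.5,4) → rotate → (-3.90709,-0.99227) → ×s → (-3.58476,-0.91041) → (-3.58,-0.91)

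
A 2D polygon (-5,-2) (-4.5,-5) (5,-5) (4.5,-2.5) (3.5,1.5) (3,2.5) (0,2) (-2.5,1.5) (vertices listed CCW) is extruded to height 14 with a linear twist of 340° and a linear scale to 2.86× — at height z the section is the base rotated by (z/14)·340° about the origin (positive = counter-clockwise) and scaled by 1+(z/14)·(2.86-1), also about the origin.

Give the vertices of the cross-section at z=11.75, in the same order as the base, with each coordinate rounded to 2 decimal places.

t = z/height = 11.75/14 = 0.839286
s = 1 + (scale-1)·z/height = 1 + (2.86-1)·11.75/14 = 2.561071
θ = twist·z/height = 340°·11.75/14 = 285.3571° = 4.980422 rad
cos θ = 0.264835, sin θ = -0.964294 (intermediates below are computed at full precision and shown rounded to 5 d.p.)
v1: (-5,-2) → rotate → (-3.25276,4.29180) → ×s → (-8.33056,10.99160) → (-8.33,10.99)
v2: (-4.5,-5) → rotate → (-6.01323,3.01515) → ×s → (-15.40030,7.72201) → (-15.40,7.72)
v3: (5,-5) → rotate → (-3.49729,-6.14564) → ×s → (-8.95682,-15.73943) → (-8.96,-15.74)
v4: (4.5,-2.5) → rotate → (-1.21898,-5.00141) → ×s → (-3.12189,-12.80897) → (-3.12,-12.81)
v5: (3.5,1.5) → rotate → (2.37336,-2.97778) → ×s → (6.07835,-7.62630) → (6.08,-7.63)
v6: (3,2.5) → rotate → (3.20524,-2.23079) → ×s → (8.20885,-5.71322) → (8.21,-5.71)
v7: (0,2) → rotate → (1.92859,0.52967) → ×s → (4.93925,1.35652) → (4.94,1.36)
v8: (-2.5,1.5) → rotate → (0.78435,2.80799) → ×s → (2.00879,7.19145) → (2.01,7.19)

Cross-section at z=11.75: (-8.33,10.99) (-15.40,7.72) (-8.96,-15.74) (-3.12,-12.81) (6.08,-7.63) (8.21,-5.71) (4.94,1.36) (2.01,7.19)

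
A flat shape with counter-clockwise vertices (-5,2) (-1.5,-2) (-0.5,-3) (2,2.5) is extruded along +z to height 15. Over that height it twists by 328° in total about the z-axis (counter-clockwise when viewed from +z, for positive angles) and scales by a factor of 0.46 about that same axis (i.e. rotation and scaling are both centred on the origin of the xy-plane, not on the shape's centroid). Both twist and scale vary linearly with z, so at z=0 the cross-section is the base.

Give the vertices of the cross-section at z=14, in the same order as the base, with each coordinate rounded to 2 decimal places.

t = z/height = 14/15 = 0.933333
s = 1 + (scale-1)·z/height = 1 + (0.46-1)·14/15 = 0.496000
θ = twist·z/height = 328°·14/15 = 306.1333° = 5.343035 rad
cos θ = 0.589666, sin θ = -0.807647 (intermediates below are computed at full precision and shown rounded to 5 d.p.)
v1: (-5,2) → rotate → (-1.33304,5.21757) → ×s → (-0.66119,2.58791) → (-0.66,2.59)
v2: (-1.5,-2) → rotate → (-2.49979,0.03214) → ×s → (-1.23990,0.01594) → (-1.24,0.02)
v3: (-0.5,-3) → rotate → (-2.71777,-1.36518) → ×s → (-1.34802,-0.67713) → (-1.35,-0.68)
v4: (2,2.5) → rotate → (3.19845,-0.14113) → ×s → (1.58643,-0.07000) → (1.59,-0.07)

Cross-section at z=14: (-0.66,2.59) (-1.24,0.02) (-1.35,-0.68) (1.59,-0.07)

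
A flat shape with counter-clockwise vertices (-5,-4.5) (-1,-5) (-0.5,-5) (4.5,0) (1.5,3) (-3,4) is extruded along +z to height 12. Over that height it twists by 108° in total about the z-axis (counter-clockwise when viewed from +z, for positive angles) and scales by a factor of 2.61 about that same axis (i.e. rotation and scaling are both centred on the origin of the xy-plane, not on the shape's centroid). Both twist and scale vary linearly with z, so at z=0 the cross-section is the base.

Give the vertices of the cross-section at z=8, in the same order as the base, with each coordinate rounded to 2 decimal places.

Cross-section at z=8: (5.67,-12.74) (9.22,-5.18) (9.54,-4.19) (2.88,8.87) (-4.95,4.88) (-9.81,-3.35)

t = z/height = 8/12 = 0.666667
s = 1 + (scale-1)·z/height = 1 + (2.61-1)·8/12 = 2.073333
θ = twist·z/height = 108°·8/12 = 72.0000° = 1.256637 rad
cos θ = 0.309017, sin θ = 0.951057 (intermediates below are computed at full precision and shown rounded to 5 d.p.)
v1: (-5,-4.5) → rotate → (2.73467,-6.14586) → ×s → (5.66988,-12.74241) → (5.67,-12.74)
v2: (-1,-5) → rotate → (4.44627,-2.49614) → ×s → (9.21859,-5.17533) → (9.22,-5.18)
v3: (-0.5,-5) → rotate → (4.60077,-2.02061) → ×s → (9.53894,-4.18940) → (9.54,-4.19)
v4: (4.5,0) → rotate → (1.39058,4.27975) → ×s → (2.88313,8.87336) → (2.88,8.87)
v5: (1.5,3) → rotate → (-2.38964,2.35364) → ×s → (-4.95453,4.87987) → (-4.95,4.88)
v6: (-3,4) → rotate → (-4.73128,-1.61710) → ×s → (-9.80951,-3.35279) → (-9.81,-3.35)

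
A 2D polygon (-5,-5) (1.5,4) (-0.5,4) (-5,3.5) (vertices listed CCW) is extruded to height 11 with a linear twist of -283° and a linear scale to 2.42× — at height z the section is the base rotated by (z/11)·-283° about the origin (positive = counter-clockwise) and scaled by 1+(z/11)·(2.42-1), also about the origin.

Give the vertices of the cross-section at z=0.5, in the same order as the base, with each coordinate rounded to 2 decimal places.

t = z/height = 0.5/11 = 0.0454545
s = 1 + (scale-1)·z/height = 1 + (2.42-1)·0.5/11 = 1.064545
θ = twist·z/height = -283°·0.5/11 = -12.8636° = -0.224513 rad
cos θ = 0.974903, sin θ = -0.222631 (intermediates below are computed at full precision and shown rounded to 5 d.p.)
v1: (-5,-5) → rotate → (-5.98767,-3.76136) → ×s → (-6.37415,-4.00413) → (-6.37,-4.00)
v2: (1.5,4) → rotate → (2.35288,3.56566) → ×s → (2.50475,3.79581) → (2.50,3.80)
v3: (-0.5,4) → rotate → (0.40307,4.01093) → ×s → (0.42909,4.26981) → (0.43,4.27)
v4: (-5,3.5) → rotate → (-4.09530,4.52532) → ×s → (-4.35964,4.81741) → (-4.36,4.82)

Cross-section at z=0.5: (-6.37,-4.00) (2.50,3.80) (0.43,4.27) (-4.36,4.82)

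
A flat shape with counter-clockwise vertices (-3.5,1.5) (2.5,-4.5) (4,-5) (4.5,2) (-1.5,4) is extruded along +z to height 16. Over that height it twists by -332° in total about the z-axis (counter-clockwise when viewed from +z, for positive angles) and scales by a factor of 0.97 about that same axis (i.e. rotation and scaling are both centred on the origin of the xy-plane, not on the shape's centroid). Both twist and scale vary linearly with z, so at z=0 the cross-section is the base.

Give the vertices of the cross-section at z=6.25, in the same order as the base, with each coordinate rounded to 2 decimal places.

Cross-section at z=6.25: (3.35,1.72) (-5.00,0.94) (-6.33,0.11) (-1.32,-4.68) (3.99,-1.38)

t = z/height = 6.25/16 = 0.390625
s = 1 + (scale-1)·z/height = 1 + (0.97-1)·6.25/16 = 0.988281
θ = twist·z/height = -332°·6.25/16 = -129.6875° = -2.263474 rad
cos θ = -0.638600, sin θ = -0.769539 (intermediates below are computed at full precision and shown rounded to 5 d.p.)
v1: (-3.5,1.5) → rotate → (3.38941,1.73549) → ×s → (3.34969,1.71515) → (3.35,1.72)
v2: (2.5,-4.5) → rotate → (-5.05942,0.94985) → ×s → (-5.00013,0.93872) → (-5.00,0.94)
v3: (4,-5) → rotate → (-6.40209,0.11484) → ×s → (-6.32707,0.11350) → (-6.33,0.11)
v4: (4.5,2) → rotate → (-1.33462,-4.74012) → ×s → (-1.31898,-4.68458) → (-1.32,-4.68)
v5: (-1.5,4) → rotate → (4.03606,-1.40009) → ×s → (3.98876,-1.38368) → (3.99,-1.38)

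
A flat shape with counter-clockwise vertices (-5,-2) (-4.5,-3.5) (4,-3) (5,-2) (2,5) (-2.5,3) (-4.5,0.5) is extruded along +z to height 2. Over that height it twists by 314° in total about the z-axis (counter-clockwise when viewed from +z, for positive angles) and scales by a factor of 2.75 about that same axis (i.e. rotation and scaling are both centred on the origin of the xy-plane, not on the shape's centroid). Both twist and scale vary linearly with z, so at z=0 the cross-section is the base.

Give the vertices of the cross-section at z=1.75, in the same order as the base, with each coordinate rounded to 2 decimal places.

t = z/height = 1.75/2 = 0.875
s = 1 + (scale-1)·z/height = 1 + (2.75-1)·1.75/2 = 2.531250
θ = twist·z/height = 314°·1.75/2 = 274.7500° = 4.795292 rad
cos θ = 0.082808, sin θ = -0.996566 (intermediates below are computed at full precision and shown rounded to 5 d.p.)
v1: (-5,-2) → rotate → (-2.40717,4.81721) → ×s → (-6.09315,12.19357) → (-6.09,12.19)
v2: (-4.5,-3.5) → rotate → (-3.86062,4.19472) → ×s → (-9.77218,10.61787) → (-9.77,10.62)
v3: (4,-3) → rotate → (-2.65846,-4.23469) → ×s → (-6.72924,-10.71905) → (-6.73,-10.72)
v4: (5,-2) → rotate → (-1.57909,-5.14844) → ×s → (-3.99707,-13.03200) → (-4.00,-13.03)
v5: (2,5) → rotate → (5.14844,-1.57909) → ×s → (13.03200,-3.99707) → (13.03,-4.00)
v6: (-2.5,3) → rotate → (2.78268,2.73984) → ×s → (7.04365,6.93522) → (7.04,6.94)
v7: (-4.5,0.5) → rotate → (0.12565,4.52595) → ×s → (0.31804,11.45631) → (0.32,11.46)

Cross-section at z=1.75: (-6.09,12.19) (-9.77,10.62) (-6.73,-10.72) (-4.00,-13.03) (13.03,-4.00) (7.04,6.94) (0.32,11.46)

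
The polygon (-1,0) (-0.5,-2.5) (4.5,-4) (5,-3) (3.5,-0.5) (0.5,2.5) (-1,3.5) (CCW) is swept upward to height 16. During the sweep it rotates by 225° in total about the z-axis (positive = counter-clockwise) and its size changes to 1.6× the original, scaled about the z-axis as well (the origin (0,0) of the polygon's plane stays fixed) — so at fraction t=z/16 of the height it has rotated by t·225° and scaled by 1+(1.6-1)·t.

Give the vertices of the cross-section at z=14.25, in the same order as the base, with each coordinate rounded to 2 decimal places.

Cross-section at z=14.25: (1.44,0.53) (-0.62,3.86) (-8.61,3.35) (-8.79,1.64) (-5.30,-1.15) (0.62,-3.86) (3.31,-4.50)

t = z/height = 14.25/16 = 0.890625
s = 1 + (scale-1)·z/height = 1 + (1.6-1)·14.25/16 = 1.534375
θ = twist·z/height = 225°·14.25/16 = 200.3906° = 3.497476 rad
cos θ = -0.937339, sin θ = -0.348419 (intermediates below are computed at full precision and shown rounded to 5 d.p.)
v1: (-1,0) → rotate → (0.93734,0.34842) → ×s → (1.43823,0.53460) → (1.44,0.53)
v2: (-0.5,-2.5) → rotate → (-0.40238,2.51756) → ×s → (-0.61740,3.86288) → (-0.62,3.86)
v3: (4.5,-4) → rotate → (-5.61170,2.18147) → ×s → (-8.61045,3.34720) → (-8.61,3.35)
v4: (5,-3) → rotate → (-5.73195,1.06992) → ×s → (-8.79496,1.64166) → (-8.79,1.64)
v5: (3.5,-0.5) → rotate → (-3.45490,-0.75080) → ×s → (-5.30111,-1.15200) → (-5.30,-1.15)
v6: (0.5,2.5) → rotate → (0.40238,-2.51756) → ×s → (0.61740,-3.86288) → (0.62,-3.86)
v7: (-1,3.5) → rotate → (2.15680,-2.93227) → ×s → (3.30935,-4.49920) → (3.31,-4.50)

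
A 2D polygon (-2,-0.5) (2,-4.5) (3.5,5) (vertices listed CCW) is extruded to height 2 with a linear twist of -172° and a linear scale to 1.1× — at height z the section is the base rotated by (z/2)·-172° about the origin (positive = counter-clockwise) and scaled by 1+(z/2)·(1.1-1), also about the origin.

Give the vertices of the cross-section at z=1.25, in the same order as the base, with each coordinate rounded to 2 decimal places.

Cross-section at z=1.25: (0.13,2.19) (-5.20,-0.59) (3.95,-5.14)

t = z/height = 1.25/2 = 0.625
s = 1 + (scale-1)·z/height = 1 + (1.1-1)·1.25/2 = 1.062500
θ = twist·z/height = -172°·1.25/2 = -107.5000° = -1.876229 rad
cos θ = -0.300706, sin θ = -0.953717 (intermediates below are computed at full precision and shown rounded to 5 d.p.)
v1: (-2,-0.5) → rotate → (0.12455,2.05779) → ×s → (0.13234,2.18640) → (0.13,2.19)
v2: (2,-4.5) → rotate → (-4.89314,-0.55426) → ×s → (-5.19896,-0.58890) → (-5.20,-0.59)
v3: (3.5,5) → rotate → (3.71611,-4.84154) → ×s → (3.94837,-5.14413) → (3.95,-5.14)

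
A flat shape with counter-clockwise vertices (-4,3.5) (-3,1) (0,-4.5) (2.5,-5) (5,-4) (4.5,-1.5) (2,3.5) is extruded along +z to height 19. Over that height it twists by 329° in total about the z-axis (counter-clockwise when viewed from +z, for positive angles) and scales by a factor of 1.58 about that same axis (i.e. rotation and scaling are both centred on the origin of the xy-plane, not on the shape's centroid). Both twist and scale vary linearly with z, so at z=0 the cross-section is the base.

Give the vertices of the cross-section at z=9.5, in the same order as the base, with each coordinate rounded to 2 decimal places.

Cross-section at z=9.5: (3.77,-5.73) (3.38,-2.28) (1.55,5.59) (-1.38,7.08) (-4.84,6.70) (-5.08,3.42) (-3.69,-3.66)

t = z/height = 9.5/19 = 0.5
s = 1 + (scale-1)·z/height = 1 + (1.58-1)·9.5/19 = 1.290000
θ = twist·z/height = 329°·9.5/19 = 164.5000° = 2.871067 rad
cos θ = -0.963630, sin θ = 0.267238 (intermediates below are computed at full precision and shown rounded to 5 d.p.)
v1: (-4,3.5) → rotate → (2.91919,-4.44166) → ×s → (3.76575,-5.72974) → (3.77,-5.73)
v2: (-3,1) → rotate → (2.62365,-1.76535) → ×s → (3.38451,-2.27730) → (3.38,-2.28)
v3: (0,-4.5) → rotate → (1.20257,4.33634) → ×s → (1.55132,5.59387) → (1.55,5.59)
v4: (2.5,-5) → rotate → (-1.07288,5.48625) → ×s → (-1.38402,7.07726) → (-1.38,7.08)
v5: (5,-4) → rotate → (-3.74920,5.19071) → ×s → (-4.83647,6.69602) → (-4.84,6.70)
v6: (4.5,-1.5) → rotate → (-3.93548,2.64802) → ×s → (-5.07677,3.41594) → (-5.08,3.42)
v7: (2,3.5) → rotate → (-2.86260,-2.83823) → ×s → (-3.69275,-3.66132) → (-3.69,-3.66)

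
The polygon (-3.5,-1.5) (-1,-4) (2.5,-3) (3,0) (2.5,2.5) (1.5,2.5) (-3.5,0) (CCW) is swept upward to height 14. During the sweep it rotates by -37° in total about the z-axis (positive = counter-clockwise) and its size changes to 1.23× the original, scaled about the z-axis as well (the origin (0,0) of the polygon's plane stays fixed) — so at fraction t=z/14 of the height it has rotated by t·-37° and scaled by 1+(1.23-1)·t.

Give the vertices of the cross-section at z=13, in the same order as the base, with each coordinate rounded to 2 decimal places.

t = z/height = 13/14 = 0.928571
s = 1 + (scale-1)·z/height = 1 + (1.23-1)·13/14 = 1.213571
θ = twist·z/height = -37°·13/14 = -34.3571° = -0.599645 rad
cos θ = 0.825536, sin θ = -0.564350 (intermediates below are computed at full precision and shown rounded to 5 d.p.)
v1: (-3.5,-1.5) → rotate → (-3.73590,0.73692) → ×s → (-4.53378,0.89431) → (-4.53,0.89)
v2: (-1,-4) → rotate → (-3.08293,-2.73779) → ×s → (-3.74136,-3.32251) → (-3.74,-3.32)
v3: (2.5,-3) → rotate → (0.37079,-3.88748) → ×s → (0.44998,-4.71774) → (0.45,-4.72)
v4: (3,0) → rotate → (2.47661,-1.69305) → ×s → (3.00554,-2.05464) → (3.01,-2.05)
v5: (2.5,2.5) → rotate → (3.47471,0.65297) → ×s → (4.21681,0.79242) → (4.22,0.79)
v6: (1.5,2.5) → rotate → (2.64918,1.21732) → ×s → (3.21497,1.47730) → (3.21,1.48)
v7: (-3.5,0) → rotate → (-2.88938,1.97522) → ×s → (-3.50646,2.39708) → (-3.51,2.40)

Cross-section at z=13: (-4.53,0.89) (-3.74,-3.32) (0.45,-4.72) (3.01,-2.05) (4.22,0.79) (3.21,1.48) (-3.51,2.40)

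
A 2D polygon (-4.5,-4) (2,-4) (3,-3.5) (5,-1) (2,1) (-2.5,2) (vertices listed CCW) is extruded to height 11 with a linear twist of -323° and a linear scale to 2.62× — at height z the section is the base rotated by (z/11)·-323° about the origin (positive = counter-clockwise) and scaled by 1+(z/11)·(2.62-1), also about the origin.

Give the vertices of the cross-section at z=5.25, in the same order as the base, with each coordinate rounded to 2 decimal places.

t = z/height = 5.25/11 = 0.477273
s = 1 + (scale-1)·z/height = 1 + (2.62-1)·5.25/11 = 1.773182
θ = twist·z/height = -323°·5.25/11 = -154.1591° = -2.690584 rad
cos θ = -0.900008, sin θ = -0.435874 (intermediates below are computed at full precision and shown rounded to 5 d.p.)
v1: (-4.5,-4) → rotate → (2.30654,5.56146) → ×s → (4.08991,9.86149) → (4.09,9.86)
v2: (2,-4) → rotate → (-3.54351,2.72828) → ×s → (-6.28329,4.83774) → (-6.28,4.84)
v3: (3,-3.5) → rotate → (-4.22558,1.84241) → ×s → (-7.49272,3.26692) → (-7.49,3.27)
v4: (5,-1) → rotate → (-4.93591,-1.27936) → ×s → (-8.75227,-2.26854) → (-8.75,-2.27)
v5: (2,1) → rotate → (-1.36414,-1.77176) → ×s → (-2.41887,-3.14164) → (-2.42,-3.14)
v6: (-2.5,2) → rotate → (3.12177,-0.71033) → ×s → (5.53546,-1.25955) → (5.54,-1.26)

Cross-section at z=5.25: (4.09,9.86) (-6.28,4.84) (-7.49,3.27) (-8.75,-2.27) (-2.42,-3.14) (5.54,-1.26)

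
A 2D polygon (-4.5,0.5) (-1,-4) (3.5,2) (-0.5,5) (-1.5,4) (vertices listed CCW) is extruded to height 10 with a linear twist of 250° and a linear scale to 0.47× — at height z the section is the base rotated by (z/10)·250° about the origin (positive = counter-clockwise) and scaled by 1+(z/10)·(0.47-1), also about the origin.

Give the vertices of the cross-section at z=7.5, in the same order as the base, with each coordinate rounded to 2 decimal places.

t = z/height = 7.5/10 = 0.75
s = 1 + (scale-1)·z/height = 1 + (0.47-1)·7.5/10 = 0.602500
θ = twist·z/height = 250°·7.5/10 = 187.5000° = 3.272492 rad
cos θ = -0.991445, sin θ = -0.130526 (intermediates below are computed at full precision and shown rounded to 5 d.p.)
v1: (-4.5,0.5) → rotate → (4.52676,0.09165) → ×s → (2.72738,0.05522) → (2.73,0.06)
v2: (-1,-4) → rotate → (0.46934,4.09631) → ×s → (0.28278,2.46802) → (0.28,2.47)
v3: (3.5,2) → rotate → (-3.20900,-2.43973) → ×s → (-1.93343,-1.46994) → (-1.93,-1.47)
v4: (-0.5,5) → rotate → (1.14835,-4.89196) → ×s → (0.69188,-2.94741) → (0.69,-2.95)
v5: (-1.5,4) → rotate → (2.00927,-3.76999) → ×s → (1.21059,-2.27142) → (1.21,-2.27)

Cross-section at z=7.5: (2.73,0.06) (0.28,2.47) (-1.93,-1.47) (0.69,-2.95) (1.21,-2.27)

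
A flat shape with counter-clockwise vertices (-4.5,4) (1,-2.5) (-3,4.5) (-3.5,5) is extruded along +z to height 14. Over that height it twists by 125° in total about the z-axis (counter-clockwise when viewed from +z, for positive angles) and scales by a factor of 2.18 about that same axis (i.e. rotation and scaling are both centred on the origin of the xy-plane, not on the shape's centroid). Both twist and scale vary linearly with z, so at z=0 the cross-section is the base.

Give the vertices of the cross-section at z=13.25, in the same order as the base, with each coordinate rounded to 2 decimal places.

Cross-section at z=13.25: (-2.94,-12.40) (3.66,4.37) (-5.38,-10.11) (-5.81,-11.54)

t = z/height = 13.25/14 = 0.946429
s = 1 + (scale-1)·z/height = 1 + (2.18-1)·13.25/14 = 2.116786
θ = twist·z/height = 125°·13.25/14 = 118.3036° = 2.064787 rad
cos θ = -0.474143, sin θ = 0.880448 (intermediates below are computed at full precision and shown rounded to 5 d.p.)
v1: (-4.5,4) → rotate → (-1.38815,-5.85859) → ×s → (-2.93841,-12.40137) → (-2.94,-12.40)
v2: (1,-2.5) → rotate → (1.72698,2.06581) → ×s → (3.65564,4.37287) → (3.66,4.37)
v3: (-3,4.5) → rotate → (-2.53959,-4.77499) → ×s → (-5.37576,-10.10762) → (-5.38,-10.11)
v4: (-3.5,5) → rotate → (-2.74274,-5.45228) → ×s → (-5.80579,-11.54131) → (-5.81,-11.54)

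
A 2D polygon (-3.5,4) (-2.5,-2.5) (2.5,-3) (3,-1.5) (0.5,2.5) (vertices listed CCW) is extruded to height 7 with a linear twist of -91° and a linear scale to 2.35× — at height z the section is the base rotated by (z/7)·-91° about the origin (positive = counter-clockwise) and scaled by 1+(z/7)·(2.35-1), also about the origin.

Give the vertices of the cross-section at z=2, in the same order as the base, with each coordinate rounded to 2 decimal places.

Cross-section at z=2: (-1.93,7.11) (-4.63,-1.60) (1.29,-5.26) (2.83,-3.69) (2.14,2.81)

t = z/height = 2/7 = 0.285714
s = 1 + (scale-1)·z/height = 1 + (2.35-1)·2/7 = 1.385714
θ = twist·z/height = -91°·2/7 = -26.0000° = -0.453786 rad
cos θ = 0.898794, sin θ = -0.438371 (intermediates below are computed at full precision and shown rounded to 5 d.p.)
v1: (-3.5,4) → rotate → (-1.39229,5.12948) → ×s → (-1.92932,7.10799) → (-1.93,7.11)
v2: (-2.5,-2.5) → rotate → (-3.34291,-1.15106) → ×s → (-4.63232,-1.59504) → (-4.63,-1.60)
v3: (2.5,-3) → rotate → (0.93187,-3.79231) → ×s → (1.29131,-5.25506) → (1.29,-5.26)
v4: (3,-1.5) → rotate → (2.03883,-2.66330) → ×s → (2.82523,-3.69058) → (2.83,-3.69)
v5: (0.5,2.5) → rotate → (1.54532,2.02780) → ×s → (2.14138,2.80995) → (2.14,2.81)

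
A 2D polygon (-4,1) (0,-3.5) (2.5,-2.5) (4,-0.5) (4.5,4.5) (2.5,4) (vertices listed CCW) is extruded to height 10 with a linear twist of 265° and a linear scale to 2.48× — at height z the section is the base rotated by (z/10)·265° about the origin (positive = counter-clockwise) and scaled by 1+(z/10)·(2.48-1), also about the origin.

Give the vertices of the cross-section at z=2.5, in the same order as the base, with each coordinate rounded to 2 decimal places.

Cross-section at z=2.5: (-3.46,-4.46) (4.39,-1.93) (4.51,1.76) (2.83,4.74) (-3.16,8.13) (-3.64,5.34)

t = z/height = 2.5/10 = 0.25
s = 1 + (scale-1)·z/height = 1 + (2.48-1)·2.5/10 = 1.370000
θ = twist·z/height = 265°·2.5/10 = 66.2500° = 1.156281 rad
cos θ = 0.402747, sin θ = 0.915311 (intermediates below are computed at full precision and shown rounded to 5 d.p.)
v1: (-4,1) → rotate → (-2.52630,-3.25850) → ×s → (-3.46103,-4.46414) → (-3.46,-4.46)
v2: (0,-3.5) → rotate → (3.20359,-1.40961) → ×s → (4.38892,-1.93117) → (4.39,-1.93)
v3: (2.5,-2.5) → rotate → (3.29515,1.28141) → ×s → (4.51435,1.75553) → (4.51,1.76)
v4: (4,-0.5) → rotate → (2.06864,3.45987) → ×s → (2.83404,4.74003) → (2.83,4.74)
v5: (4.5,4.5) → rotate → (-2.30654,5.93126) → ×s → (-3.15996,8.12583) → (-3.16,8.13)
v6: (2.5,4) → rotate → (-2.65438,3.89927) → ×s → (-3.63650,5.34199) → (-3.64,5.34)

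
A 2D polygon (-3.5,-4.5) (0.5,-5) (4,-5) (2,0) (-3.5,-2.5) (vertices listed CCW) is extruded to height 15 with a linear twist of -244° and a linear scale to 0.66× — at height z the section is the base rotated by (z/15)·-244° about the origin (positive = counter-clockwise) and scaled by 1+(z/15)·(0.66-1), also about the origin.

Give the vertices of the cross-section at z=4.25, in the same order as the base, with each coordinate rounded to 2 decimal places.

t = z/height = 4.25/15 = 0.283333
s = 1 + (scale-1)·z/height = 1 + (0.66-1)·4.25/15 = 0.903667
θ = twist·z/height = -244°·4.25/15 = -69.1333° = -1.206604 rad
cos θ = 0.356194, sin θ = -0.934412 (intermediates below are computed at full precision and shown rounded to 5 d.p.)
v1: (-3.5,-4.5) → rotate → (-5.45153,1.66757) → ×s → (-4.92637,1.50692) → (-4.93,1.51)
v2: (0.5,-5) → rotate → (-4.49396,-2.24818) → ×s → (-4.06104,-2.03160) → (-4.06,-2.03)
v3: (4,-5) → rotate → (-3.24728,-5.51862) → ×s → (-2.93446,-4.98699) → (-2.93,-4.99)
v4: (2,0) → rotate → (0.71239,-1.86882) → ×s → (0.64376,-1.68879) → (0.64,-1.69)
v5: (-3.5,-2.5) → rotate → (-3.58271,2.37996) → ×s → (-3.23758,2.15069) → (-3.24,2.15)

Cross-section at z=4.25: (-4.93,1.51) (-4.06,-2.03) (-2.93,-4.99) (0.64,-1.69) (-3.24,2.15)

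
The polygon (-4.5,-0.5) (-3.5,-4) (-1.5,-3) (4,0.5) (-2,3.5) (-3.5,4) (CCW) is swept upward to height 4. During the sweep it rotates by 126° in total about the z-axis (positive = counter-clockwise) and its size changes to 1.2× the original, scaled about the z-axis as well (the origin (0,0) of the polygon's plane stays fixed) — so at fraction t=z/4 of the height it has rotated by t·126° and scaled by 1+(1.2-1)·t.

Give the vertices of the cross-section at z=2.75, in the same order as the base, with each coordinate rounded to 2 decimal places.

Cross-section at z=2.75: (0.27,-5.14) (4.31,-4.24) (3.31,-1.90) (-0.30,4.58) (-4.11,-2.04) (-4.78,-3.71)

t = z/height = 2.75/4 = 0.6875
s = 1 + (scale-1)·z/height = 1 + (1.2-1)·2.75/4 = 1.137500
θ = twist·z/height = 126°·2.75/4 = 86.6250° = 1.511891 rad
cos θ = 0.058871, sin θ = 0.998266 (intermediates below are computed at full precision and shown rounded to 5 d.p.)
v1: (-4.5,-0.5) → rotate → (0.23421,-4.52163) → ×s → (0.26642,-5.14335) → (0.27,-5.14)
v2: (-3.5,-4) → rotate → (3.78701,-3.72941) → ×s → (4.30773,-4.24221) → (4.31,-4.24)
v3: (-1.5,-3) → rotate → (2.90649,-1.67401) → ×s → (3.30613,-1.90419) → (3.31,-1.90)
v4: (4,0.5) → rotate → (-0.26365,4.02250) → ×s → (-0.29990,4.57559) → (-0.30,4.58)
v5: (-2,3.5) → rotate → (-3.61167,-1.79048) → ×s → (-4.10828,-2.03667) → (-4.11,-2.04)
v6: (-3.5,4) → rotate → (-4.19911,-3.25845) → ×s → (-4.77649,-3.70648) → (-4.78,-3.71)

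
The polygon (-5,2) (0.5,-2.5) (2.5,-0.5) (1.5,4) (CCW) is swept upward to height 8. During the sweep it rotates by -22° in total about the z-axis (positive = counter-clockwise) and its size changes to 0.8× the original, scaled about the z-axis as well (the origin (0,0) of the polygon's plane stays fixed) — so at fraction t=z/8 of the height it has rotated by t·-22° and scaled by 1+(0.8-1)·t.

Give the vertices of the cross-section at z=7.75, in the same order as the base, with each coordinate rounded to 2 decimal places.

t = z/height = 7.75/8 = 0.96875
s = 1 + (scale-1)·z/height = 1 + (0.8-1)·7.75/8 = 0.806250
θ = twist·z/height = -22°·7.75/8 = -21.3125° = -0.371973 rad
cos θ = 0.931612, sin θ = -0.363454 (intermediates below are computed at full precision and shown rounded to 5 d.p.)
v1: (-5,2) → rotate → (-3.93115,3.68050) → ×s → (-3.16949,2.96740) → (-3.17,2.97)
v2: (0.5,-2.5) → rotate → (-0.44283,-2.51076) → ×s → (-0.35703,-2.02430) → (-0.36,-2.02)
v3: (2.5,-0.5) → rotate → (2.14730,-1.37444) → ×s → (1.73126,-1.10814) → (1.73,-1.11)
v4: (1.5,4) → rotate → (2.85124,3.18127) → ×s → (2.29881,2.56490) → (2.30,2.56)

Cross-section at z=7.75: (-3.17,2.97) (-0.36,-2.02) (1.73,-1.11) (2.30,2.56)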